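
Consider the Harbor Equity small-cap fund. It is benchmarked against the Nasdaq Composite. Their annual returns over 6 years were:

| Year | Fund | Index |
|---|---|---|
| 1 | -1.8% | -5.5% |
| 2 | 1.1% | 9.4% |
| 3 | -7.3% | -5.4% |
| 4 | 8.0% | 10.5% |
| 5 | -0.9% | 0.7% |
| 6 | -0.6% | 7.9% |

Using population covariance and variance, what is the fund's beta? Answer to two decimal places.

0.53

r̄p = -0.2500%,  r̄m = 2.9333%
Cov = Σ(rp − r̄p)(rm − r̄m) / 6 = 23.7817
Var(rm) = Σ(rm − r̄m)² / 6 = 44.8822
β = Cov / Var = 23.7817 / 44.8822 = 0.5299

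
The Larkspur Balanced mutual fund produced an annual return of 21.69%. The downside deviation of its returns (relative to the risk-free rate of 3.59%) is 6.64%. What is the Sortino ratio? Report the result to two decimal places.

2.73

Sortino = (Rp − Rf) / σd = (21.69% − 3.59%) / 6.64% = 18.10% / 6.64% = 2.7259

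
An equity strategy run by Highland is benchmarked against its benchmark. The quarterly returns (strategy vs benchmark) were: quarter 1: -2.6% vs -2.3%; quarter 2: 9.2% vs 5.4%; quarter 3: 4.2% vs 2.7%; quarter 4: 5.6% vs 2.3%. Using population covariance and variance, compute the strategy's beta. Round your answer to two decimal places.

1.52

r̄p = 4.1000%,  r̄m = 2.0250%
Cov = Σ(rp − r̄p)(rm − r̄m) / 4 = 11.6675
Var(rm) = Σ(rm − r̄m)² / 4 = 7.6569
β = Cov / Var = 11.6675 / 7.6569 = 1.5238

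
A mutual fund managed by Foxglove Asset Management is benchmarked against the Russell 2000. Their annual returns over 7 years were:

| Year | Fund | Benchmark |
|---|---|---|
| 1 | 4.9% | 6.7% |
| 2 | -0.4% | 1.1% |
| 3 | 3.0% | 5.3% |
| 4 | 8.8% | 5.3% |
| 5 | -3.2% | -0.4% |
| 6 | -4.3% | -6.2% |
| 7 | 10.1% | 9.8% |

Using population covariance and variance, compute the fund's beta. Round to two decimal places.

0.96

r̄p = 2.7000%,  r̄m = 3.0857%
Cov = Σ(rp − r̄p)(rm − r̄m) / 7 = 23.3614
Var(rm) = Σ(rm − r̄m)² / 7 = 24.3241
β = Cov / Var = 23.3614 / 24.3241 = 0.9604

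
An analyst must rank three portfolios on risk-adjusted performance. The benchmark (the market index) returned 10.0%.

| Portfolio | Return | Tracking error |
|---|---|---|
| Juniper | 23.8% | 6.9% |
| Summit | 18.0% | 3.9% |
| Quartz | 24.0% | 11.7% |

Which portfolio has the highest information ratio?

Summit

Juniper: IR = (23.8% − 10.0%) / 6.9% = 2.000
Summit: IR = (18.0% − 10.0%) / 3.9% = 2.051
Quartz: IR = (24.0% − 10.0%) / 11.7% = 1.197
Highest: Summit (2.051).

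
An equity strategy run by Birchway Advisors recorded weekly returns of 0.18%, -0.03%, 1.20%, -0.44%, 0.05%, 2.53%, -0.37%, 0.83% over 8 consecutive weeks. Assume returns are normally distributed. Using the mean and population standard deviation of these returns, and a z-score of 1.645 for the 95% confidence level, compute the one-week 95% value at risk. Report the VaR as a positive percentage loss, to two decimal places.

1.04

r̄ = (0.18 − 0.03 + 1.2 − 0.44 + 0.05 + 2.53 − 0.37 + 0.83) / 8 = 0.4938%
Population σ = √[Σ(r − r̄)² / 8] = √[6.9458 / 8] = √0.8682 = 0.9318%
VaR = −(r̄ − z·σ) = −(0.4938 − 1.645 × 0.9318) = −(-1.0390) = 1.0390%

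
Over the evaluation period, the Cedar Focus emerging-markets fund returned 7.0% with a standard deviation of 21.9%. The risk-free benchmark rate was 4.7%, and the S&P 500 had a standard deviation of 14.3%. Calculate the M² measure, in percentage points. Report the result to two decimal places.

Sharpe = (Rp − Rf) / σp = (7.0% − 4.7%) / 21.9% = 0.1050
M² = Rf + Sharpe × σm = 4.7% + 0.1050 × 14.3% = 6.2015%

6.20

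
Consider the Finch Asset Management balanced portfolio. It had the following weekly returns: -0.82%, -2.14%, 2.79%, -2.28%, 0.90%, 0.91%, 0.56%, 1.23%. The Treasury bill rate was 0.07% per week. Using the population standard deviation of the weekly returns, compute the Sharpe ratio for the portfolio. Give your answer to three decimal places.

μ = (-0.82 − 2.14 + 2.79 − 2.28 + 0.9 + 0.91 + 0.56 + 1.23) / 8 = 1.150 / 8 = 0.1438%
Population std dev = √[21.5338 / 8] = 1.6406%
Sharpe = (μ − rf) / σ = (0.1438 − 0.07) / 1.6406 = 0.0738 / 1.6406 = 0.0450

0.045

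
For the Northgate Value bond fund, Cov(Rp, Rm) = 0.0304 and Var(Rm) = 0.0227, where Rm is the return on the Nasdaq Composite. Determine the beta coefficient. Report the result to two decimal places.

β = Cov(Rp, Rm) / Var(Rm) = 0.0304 / 0.0227 = 1.3392

1.34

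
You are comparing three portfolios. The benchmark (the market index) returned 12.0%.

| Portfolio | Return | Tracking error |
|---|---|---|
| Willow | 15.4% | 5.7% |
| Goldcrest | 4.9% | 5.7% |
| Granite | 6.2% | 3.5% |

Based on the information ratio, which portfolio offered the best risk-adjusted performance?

Willow: IR = (15.4% − 12.0%) / 5.7% = 0.596
Goldcrest: IR = (4.9% − 12.0%) / 5.7% = -1.246
Granite: IR = (6.2% − 12.0%) / 3.5% = -1.657
Highest: Willow (0.596).

Willow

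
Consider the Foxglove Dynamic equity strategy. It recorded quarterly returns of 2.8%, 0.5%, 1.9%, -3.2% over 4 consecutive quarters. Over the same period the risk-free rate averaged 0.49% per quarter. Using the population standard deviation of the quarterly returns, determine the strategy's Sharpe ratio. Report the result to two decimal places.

μ = (2.8 + 0.5 + 1.9 − 3.2) / 4 = 0.5000%
Σ(r − μ)² = 20.9400; population σ = √(20.9400/4) = 2.2880%
Sharpe = (μ − rf) / σ = (0.5000 − 0.49) / 2.2880 = 0.0100 / 2.2880 = 0.0044

0.00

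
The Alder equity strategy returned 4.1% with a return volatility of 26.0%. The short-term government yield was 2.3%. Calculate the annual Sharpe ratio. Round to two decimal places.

Sharpe = (Rp − Rf) / σp = (4.1% − 2.3%) / 26.0% = 1.80% / 26.0% = 0.0692

0.07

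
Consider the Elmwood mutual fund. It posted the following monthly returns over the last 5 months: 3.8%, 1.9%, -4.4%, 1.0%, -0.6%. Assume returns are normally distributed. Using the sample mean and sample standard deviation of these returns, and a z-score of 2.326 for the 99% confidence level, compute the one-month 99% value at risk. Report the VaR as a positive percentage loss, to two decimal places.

Mean return μ = 1.70 / 5 = 0.3400%
Sample std dev = √[38.1920 / 4] = 3.0900%
VaR = −(μ − z·σ) = −(0.3400 − 2.326 × 3.0900) = −(-6.8473) = 6.8473%

6.85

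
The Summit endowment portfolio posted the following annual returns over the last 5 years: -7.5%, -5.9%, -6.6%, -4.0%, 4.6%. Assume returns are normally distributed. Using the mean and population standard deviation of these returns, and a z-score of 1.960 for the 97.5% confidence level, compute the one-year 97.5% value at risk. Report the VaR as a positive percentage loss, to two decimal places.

μ = (-7.5 − 5.9 − 6.6 − 4 + 4.6) / 5 = -3.8800%
Σ(r − μ)² = 96.5080; population σ = √(96.5080/5) = 4.3934%
VaR = −(μ − z·σ) = −(-3.8800 − 1.960 × 4.3934) = −(-12.4911) = 12.4911%

12.49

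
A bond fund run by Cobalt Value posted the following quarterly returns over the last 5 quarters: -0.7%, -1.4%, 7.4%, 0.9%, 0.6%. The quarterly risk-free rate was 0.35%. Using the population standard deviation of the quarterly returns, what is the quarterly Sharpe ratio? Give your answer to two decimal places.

0.32

r̄ = (-0.7 − 1.4 + 7.4 + 0.9 + 0.6) / 5 = 6.80 / 5 = 1.3600%
Population σ = √[Σ(r − r̄)² / 5] = √[49.1320 / 5] = √9.8264 = 3.1347%
Sharpe = (r̄ − rf) / σ = (1.3600 − 0.35) / 3.1347 = 1.0100 / 3.1347 = 0.3222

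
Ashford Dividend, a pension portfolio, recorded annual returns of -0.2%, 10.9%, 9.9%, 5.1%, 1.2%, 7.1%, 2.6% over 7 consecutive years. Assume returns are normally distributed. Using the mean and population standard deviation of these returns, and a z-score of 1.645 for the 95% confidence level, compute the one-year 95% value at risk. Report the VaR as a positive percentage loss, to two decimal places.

Mean return r̄ = 36.60 / 7 = 5.2286%
Population σ = √[Σ(r − r̄)² / 7] = √[110.1143 / 7] = √15.7306 = 3.9662%
VaR = −(r̄ − z·σ) = −(5.2286 − 1.645 × 3.9662) = −(-1.2958) = 1.2958%

1.30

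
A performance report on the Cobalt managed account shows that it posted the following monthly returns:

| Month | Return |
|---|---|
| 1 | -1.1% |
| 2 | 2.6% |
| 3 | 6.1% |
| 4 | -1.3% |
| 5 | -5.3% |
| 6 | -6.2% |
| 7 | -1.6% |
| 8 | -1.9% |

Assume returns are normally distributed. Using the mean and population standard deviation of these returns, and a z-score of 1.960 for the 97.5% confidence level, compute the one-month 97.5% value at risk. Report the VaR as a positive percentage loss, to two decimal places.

μ = (-1.1 + 2.6 + 6.1 − 1.3 − 5.3 − 6.2 − 1.6 − 1.9) / 8 = -8.70 / 8 = -1.0875%
Σ(r − μ)² = (-1.1 − (-1.0875))² + (2.6 − (-1.0875))² + … = 110.1088
population σ = √(110.1088 / 8) = √13.7636 = 3.7099%
VaR = −(μ − z·σ) = −(-1.0875 − 1.960 × 3.7099) = −(-8.3589) = 8.3589%

8.36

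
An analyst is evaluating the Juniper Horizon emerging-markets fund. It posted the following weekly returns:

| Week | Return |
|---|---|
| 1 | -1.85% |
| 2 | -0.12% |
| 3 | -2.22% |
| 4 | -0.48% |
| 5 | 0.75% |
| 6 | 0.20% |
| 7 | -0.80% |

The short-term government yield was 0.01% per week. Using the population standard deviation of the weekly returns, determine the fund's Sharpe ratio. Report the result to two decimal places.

r̄ = (-1.85 − 0.12 − 2.22 − 0.48 + 0.75 + 0.2 − 0.8) / 7 = -4.520 / 7 = -0.6457%
Σ(r − r̄)² = (-1.85 − (-0.6457))² + (-0.12 − (-0.6457))² + … = 6.9196
population σ = √(6.9196 / 7) = √0.9885 = 0.9942%
Sharpe = (r̄ − rf) / σ = (-0.6457 − 0.01) / 0.9942 = -0.6557 / 0.9942 = -0.6595

-0.66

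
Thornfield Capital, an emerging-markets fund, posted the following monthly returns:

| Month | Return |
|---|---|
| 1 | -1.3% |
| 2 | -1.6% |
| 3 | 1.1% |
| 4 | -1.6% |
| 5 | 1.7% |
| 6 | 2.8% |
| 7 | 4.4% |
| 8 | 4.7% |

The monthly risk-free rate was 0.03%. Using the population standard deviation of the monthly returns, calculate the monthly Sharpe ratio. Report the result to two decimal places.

r̄ = (-1.3 − 1.6 + 1.1 − 1.6 + 1.7 + 2.8 + 4.4 + 4.7) / 8 = 1.2750%
Population std dev = √[47.1950 / 8] = 2.4289%
Sharpe = (r̄ − rf) / σ = (1.2750 − 0.03) / 2.4289 = 1.2450 / 2.4289 = 0.5126

0.51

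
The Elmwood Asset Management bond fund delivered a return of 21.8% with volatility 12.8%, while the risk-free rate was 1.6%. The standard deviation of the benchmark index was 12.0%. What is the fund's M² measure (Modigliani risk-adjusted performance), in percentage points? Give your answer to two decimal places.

20.54

Sharpe = (Rp − Rf) / σp = (21.8% − 1.6%) / 12.8% = 1.5781
M² = Rf + Sharpe × σm = 1.6% + 1.5781 × 12.0% = 20.5372%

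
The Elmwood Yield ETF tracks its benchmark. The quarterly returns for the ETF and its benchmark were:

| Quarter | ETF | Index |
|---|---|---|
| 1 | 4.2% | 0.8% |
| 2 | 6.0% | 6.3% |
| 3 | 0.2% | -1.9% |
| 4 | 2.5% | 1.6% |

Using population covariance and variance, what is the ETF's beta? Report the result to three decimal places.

0.654

r̄p = 3.2250%,  r̄m = 1.7000%
Cov = Σ(rp − r̄p)(rm − r̄m) / 4 = 5.7125
Var(rm) = Σ(rm − r̄m)² / 4 = 8.7350
β = Cov / Var = 5.7125 / 8.7350 = 0.6540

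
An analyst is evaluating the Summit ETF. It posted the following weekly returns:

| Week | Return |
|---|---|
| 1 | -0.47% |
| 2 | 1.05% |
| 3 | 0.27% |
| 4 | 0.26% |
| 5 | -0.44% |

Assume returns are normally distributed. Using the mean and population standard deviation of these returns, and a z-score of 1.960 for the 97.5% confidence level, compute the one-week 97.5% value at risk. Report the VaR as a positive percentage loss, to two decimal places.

r̄ = (-0.47 + 1.05 + 0.27 + 0.26 − 0.44) / 5 = 0.670 / 5 = 0.1340%
Population std dev = √[1.5677 / 5] = 0.5599%
VaR = −(r̄ − z·σ) = −(0.1340 − 1.960 × 0.5599) = −(-0.9634) = 0.9634%

0.96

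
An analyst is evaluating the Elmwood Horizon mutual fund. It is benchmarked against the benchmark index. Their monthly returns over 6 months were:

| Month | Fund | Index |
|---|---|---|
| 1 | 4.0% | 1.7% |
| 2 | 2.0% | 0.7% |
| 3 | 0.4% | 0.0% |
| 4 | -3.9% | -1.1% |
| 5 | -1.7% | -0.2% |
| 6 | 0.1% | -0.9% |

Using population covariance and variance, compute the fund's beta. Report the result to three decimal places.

r̄p = 0.1500%,  r̄m = 0.0333%
Cov = Σ(rp − r̄p)(rm − r̄m) / 6 = 2.1183
Var(rm) = Σ(rm − r̄m)² / 6 = 0.9056
β = Cov / Var = 2.1183 / 0.9056 = 2.3391

2.339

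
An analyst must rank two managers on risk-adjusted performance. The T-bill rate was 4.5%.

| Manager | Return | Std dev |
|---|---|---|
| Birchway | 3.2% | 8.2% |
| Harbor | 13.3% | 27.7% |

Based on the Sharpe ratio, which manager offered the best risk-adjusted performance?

Harbor

Birchway: Sharpe ratio = (3.2% − 4.5%) / 8.2% = -0.159
Harbor: Sharpe ratio = (13.3% − 4.5%) / 27.7% = 0.318
Highest: Harbor (0.318).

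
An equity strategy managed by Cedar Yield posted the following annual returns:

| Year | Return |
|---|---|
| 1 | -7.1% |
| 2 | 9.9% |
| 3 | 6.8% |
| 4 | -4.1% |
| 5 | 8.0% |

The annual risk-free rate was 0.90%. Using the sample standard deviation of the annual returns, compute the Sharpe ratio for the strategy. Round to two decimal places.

0.23

Mean return r̄ = 13.50 / 5 = 2.7000%
Σ(r − r̄)² = 239.0200; sample σ = √(239.0200/4) = 7.7301%
Sharpe = (r̄ − rf) / σ = (2.7000 − 0.9) / 7.7301 = 1.8000 / 7.7301 = 0.2329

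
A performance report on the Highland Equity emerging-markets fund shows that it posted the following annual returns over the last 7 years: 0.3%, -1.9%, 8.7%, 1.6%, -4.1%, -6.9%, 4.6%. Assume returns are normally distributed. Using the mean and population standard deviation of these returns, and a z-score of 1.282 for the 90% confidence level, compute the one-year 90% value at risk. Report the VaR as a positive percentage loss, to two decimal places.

5.93

r̄ = (0.3 − 1.9 + 8.7 + 1.6 − 4.1 − 6.9 + 4.6) / 7 = 0.3286%
Σ(r − r̄)² = (0.3 − 0.3286)² + (-1.9 − 0.3286)² + … = 166.7743
population σ = √(166.7743 / 7) = √23.8249 = 4.8811%
VaR = −(r̄ − z·σ) = −(0.3286 − 1.282 × 4.8811) = −(-5.9290) = 5.9290%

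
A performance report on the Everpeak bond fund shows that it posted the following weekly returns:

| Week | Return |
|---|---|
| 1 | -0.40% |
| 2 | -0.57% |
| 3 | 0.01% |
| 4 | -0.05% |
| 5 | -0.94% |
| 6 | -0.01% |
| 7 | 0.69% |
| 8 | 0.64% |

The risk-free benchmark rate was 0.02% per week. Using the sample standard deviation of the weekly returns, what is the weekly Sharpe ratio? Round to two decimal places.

-0.18

r̄ = (-0.4 − 0.57 + 0.01 − 0.05 − 0.94 − 0.01 + 0.69 + 0.64) / 8 = -0.630 / 8 = -0.0788%
Σ(r − r̄)² = (-0.4 − (-0.0788))² + (-0.57 − (-0.0788))² + … = 2.2073
σ = √[2.2073 / 7] = 0.5615%
Sharpe = (r̄ − rf) / σ = (-0.0788 − 0.02) / 0.5615 = -0.0988 / 0.5615 = -0.1760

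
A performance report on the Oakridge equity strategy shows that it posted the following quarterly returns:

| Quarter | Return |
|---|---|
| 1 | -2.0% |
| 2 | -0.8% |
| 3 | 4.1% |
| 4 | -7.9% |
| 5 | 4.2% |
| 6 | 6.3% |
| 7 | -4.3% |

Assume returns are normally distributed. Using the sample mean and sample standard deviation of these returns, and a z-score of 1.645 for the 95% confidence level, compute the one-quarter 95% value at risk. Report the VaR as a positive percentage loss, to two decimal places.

r̄ = (-2 − 0.8 + 4.1 − 7.9 + 4.2 + 6.3 − 4.3) / 7 = -0.0571%
Σ(r − r̄)² = (-2 − (-0.0571))² + (-0.8 − (-0.0571))² + … = 159.6571
σ = √[159.6571 / 6] = 5.1584%
VaR = −(r̄ − z·σ) = −(-0.0571 − 1.645 × 5.1584) = −(-8.5427) = 8.5427%

8.54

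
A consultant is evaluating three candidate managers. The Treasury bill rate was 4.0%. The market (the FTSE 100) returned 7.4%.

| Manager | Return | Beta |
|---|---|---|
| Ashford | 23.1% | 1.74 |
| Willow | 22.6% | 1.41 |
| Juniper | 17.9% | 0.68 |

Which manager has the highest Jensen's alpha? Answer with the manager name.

Ashford: α = 23.1% − [4.0% + 1.74 × (7.4% − 4.0%)] = 13.184
Willow: α = 22.6% − [4.0% + 1.41 × (7.4% − 4.0%)] = 13.806
Juniper: α = 17.9% − [4.0% + 0.68 × (7.4% − 4.0%)] = 11.588
Highest: Willow (13.806).

Willow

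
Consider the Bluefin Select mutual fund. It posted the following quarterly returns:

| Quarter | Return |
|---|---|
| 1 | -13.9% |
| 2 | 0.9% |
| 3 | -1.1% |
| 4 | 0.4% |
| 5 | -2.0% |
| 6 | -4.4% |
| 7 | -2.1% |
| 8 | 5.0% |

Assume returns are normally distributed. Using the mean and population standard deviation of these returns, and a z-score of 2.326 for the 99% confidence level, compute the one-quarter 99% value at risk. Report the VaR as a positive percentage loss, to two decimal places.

r̄ = (-13.9 + 0.9 − 1.1 + 0.4 − 2 − 4.4 − 2.1 + 5) / 8 = -2.1500%
Σ(r − r̄)² = (-13.9 − (-2.1500))² + (0.9 − (-2.1500))² + … = 211.1800
population σ = √(211.1800 / 8) = √26.3975 = 5.1378%
VaR = −(r̄ − z·σ) = −(-2.1500 − 2.326 × 5.1378) = −(-14.1005) = 14.1005%

14.10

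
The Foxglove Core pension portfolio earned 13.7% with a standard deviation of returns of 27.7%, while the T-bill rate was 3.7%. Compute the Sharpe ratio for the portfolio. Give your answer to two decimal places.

Sharpe = (Rp − Rf) / σp = (13.7% − 3.7%) / 27.7% = 10.00% / 27.7% = 0.3610

0.36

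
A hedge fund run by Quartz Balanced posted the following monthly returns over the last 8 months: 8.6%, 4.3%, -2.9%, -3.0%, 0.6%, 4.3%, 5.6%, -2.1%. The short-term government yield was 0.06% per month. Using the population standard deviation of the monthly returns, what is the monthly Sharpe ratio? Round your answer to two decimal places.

0.45

r̄ = (8.6 + 4.3 − 2.9 − 3 + 0.6 + 4.3 + 5.6 − 2.1) / 8 = 15.40 / 8 = 1.9250%
Population σ = √[Σ(r − r̄)² / 8] = √[134.8350 / 8] = √16.8544 = 4.1054%
Sharpe = (r̄ − rf) / σ = (1.9250 − 0.06) / 4.1054 = 1.8650 / 4.1054 = 0.4543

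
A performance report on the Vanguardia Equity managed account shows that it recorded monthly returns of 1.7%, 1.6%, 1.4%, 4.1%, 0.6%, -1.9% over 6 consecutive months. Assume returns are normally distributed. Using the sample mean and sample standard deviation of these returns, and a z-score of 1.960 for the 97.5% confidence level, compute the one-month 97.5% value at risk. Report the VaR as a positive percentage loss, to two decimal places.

r̄ = (1.7 + 1.6 + 1.4 + 4.1 + 0.6 − 1.9) / 6 = 7.50 / 6 = 1.2500%
Σ(r − r̄)² = 18.8150; sample σ = √(18.8150/5) = 1.9398%
VaR = −(r̄ − z·σ) = −(1.2500 − 1.960 × 1.9398) = −(-2.5520) = 2.5520%

2.55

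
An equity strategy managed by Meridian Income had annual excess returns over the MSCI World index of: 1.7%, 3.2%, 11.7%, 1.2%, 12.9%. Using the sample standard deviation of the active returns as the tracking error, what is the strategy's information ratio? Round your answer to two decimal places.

1.08

r̄ = (1.7 + 3.2 + 11.7 + 1.2 + 12.9) / 5 = 30.70 / 5 = 6.1400%
Σ(r − r̄)² = 129.3720; sample σ = √(129.3720/4) = 5.6871%
IR = r̄ / tracking error = 6.1400 / 5.6871 = 1.0796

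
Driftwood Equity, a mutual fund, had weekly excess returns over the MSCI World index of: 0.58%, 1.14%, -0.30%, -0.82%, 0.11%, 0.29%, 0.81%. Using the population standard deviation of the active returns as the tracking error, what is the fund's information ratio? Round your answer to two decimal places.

0.42

r̄ = (0.58 + 1.14 − 0.3 − 0.82 + 0.11 + 0.29 + 0.81) / 7 = 1.810 / 7 = 0.2586%
Σ(r − r̄)² = 2.6827; population σ = √(2.6827/7) = 0.6191%
IR = r̄ / tracking error = 0.2586 / 0.6191 = 0.4177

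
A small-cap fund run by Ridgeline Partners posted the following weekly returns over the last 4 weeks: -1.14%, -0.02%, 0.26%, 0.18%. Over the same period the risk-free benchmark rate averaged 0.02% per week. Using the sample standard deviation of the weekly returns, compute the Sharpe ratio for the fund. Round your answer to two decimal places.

-0.31

r̄ = (-1.14 − 0.02 + 0.26 + 0.18) / 4 = -0.720 / 4 = -0.1800%
Sample std dev = √[1.2704 / 3] = 0.6507%
Sharpe = (r̄ − rf) / σ = (-0.1800 − 0.02) / 0.6507 = -0.2000 / 0.6507 = -0.3074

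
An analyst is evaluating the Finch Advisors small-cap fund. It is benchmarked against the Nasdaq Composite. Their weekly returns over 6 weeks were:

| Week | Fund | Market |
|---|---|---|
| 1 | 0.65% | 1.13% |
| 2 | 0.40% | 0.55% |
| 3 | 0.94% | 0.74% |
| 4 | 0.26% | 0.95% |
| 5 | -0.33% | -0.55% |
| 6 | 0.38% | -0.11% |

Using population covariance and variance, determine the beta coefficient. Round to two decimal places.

r̄p = 0.3833%,  r̄m = 0.4517%
Cov = Σ(rp − r̄p)(rm − r̄m) / 6 = 0.1663
Var(rm) = Σ(rm − r̄m)² / 6 = 0.3533
β = Cov / Var = 0.1663 / 0.3533 = 0.4707

0.47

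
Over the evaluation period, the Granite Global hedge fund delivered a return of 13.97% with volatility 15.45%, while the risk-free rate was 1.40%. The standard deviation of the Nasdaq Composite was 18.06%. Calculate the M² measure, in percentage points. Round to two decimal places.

16.09

Sharpe = (Rp − Rf) / σp = (13.97% − 1.40%) / 15.45% = 0.8136
M² = Rf + Sharpe × σm = 1.40% + 0.8136 × 18.06% = 16.0936%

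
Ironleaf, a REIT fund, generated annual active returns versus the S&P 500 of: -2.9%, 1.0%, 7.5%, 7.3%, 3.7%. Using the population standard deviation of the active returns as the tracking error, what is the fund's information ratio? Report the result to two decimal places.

r̄ = (-2.9 + 1 + 7.5 + 7.3 + 3.7) / 5 = 16.60 / 5 = 3.3200%
Σ(r − r̄)² = (-2.9 − 3.3200)² + (1 − 3.3200)² + … = 77.5280
σ = √[77.5280 / 5] = 3.9377%
IR = r̄ / tracking error = 3.3200 / 3.9377 = 0.8431

0.84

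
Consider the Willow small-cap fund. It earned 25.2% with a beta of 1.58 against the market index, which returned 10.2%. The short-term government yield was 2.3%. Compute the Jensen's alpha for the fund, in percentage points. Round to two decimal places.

10.42

CAPM expected return = Rf + β(Rm − Rf) = 2.3% + 1.58 × (10.2% − 2.3%) = 2.3 + 1.58 × 7.90 = 14.7820%
Jensen's α = Rp − E[R] = 25.2% − 14.7820% = 10.4180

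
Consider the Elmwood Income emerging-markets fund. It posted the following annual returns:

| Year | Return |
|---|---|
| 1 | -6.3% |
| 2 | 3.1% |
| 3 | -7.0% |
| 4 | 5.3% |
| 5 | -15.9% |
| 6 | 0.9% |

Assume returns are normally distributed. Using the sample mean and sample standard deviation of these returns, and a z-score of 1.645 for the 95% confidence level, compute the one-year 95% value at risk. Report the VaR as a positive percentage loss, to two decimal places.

16.35

μ = (-6.3 + 3.1 − 7 + 5.3 − 15.9 + 0.9) / 6 = -19.90 / 6 = -3.3167%
Σ(r − μ)² = 314.0083; sample σ = √(314.0083/5) = 7.9247%
VaR = −(μ − z·σ) = −(-3.3167 − 1.645 × 7.9247) = −(-16.3528) = 16.3528%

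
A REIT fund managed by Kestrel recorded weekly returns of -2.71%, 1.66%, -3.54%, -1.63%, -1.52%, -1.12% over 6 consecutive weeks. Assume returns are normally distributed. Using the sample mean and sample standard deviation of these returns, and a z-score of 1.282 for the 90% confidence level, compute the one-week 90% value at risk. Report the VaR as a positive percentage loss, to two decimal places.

3.75

Mean return μ = -8.860 / 6 = -1.4767%
Σ(r − μ)² = (-2.71 − (-1.4767))² + (1.66 − (-1.4767))² + (-3.54 − (-1.4767))² + … = 15.7697
σ = √[15.7697 / 5] = 1.7759%
VaR = −(μ − z·σ) = −(-1.4767 − 1.282 × 1.7759) = −(-3.7534) = 3.7534%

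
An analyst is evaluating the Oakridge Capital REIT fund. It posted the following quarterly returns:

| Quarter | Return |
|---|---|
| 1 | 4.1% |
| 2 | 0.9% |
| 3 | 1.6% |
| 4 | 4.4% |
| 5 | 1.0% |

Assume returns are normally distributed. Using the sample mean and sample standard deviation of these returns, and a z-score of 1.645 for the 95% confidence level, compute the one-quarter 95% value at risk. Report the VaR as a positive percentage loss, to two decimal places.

Mean return r̄ = 12.00 / 5 = 2.4000%
Σ(r − r̄)² = (4.1 − 2.4000)² + (0.9 − 2.4000)² + … = 11.7400
σ = √[11.7400 / 4] = 1.7132%
VaR = −(r̄ − z·σ) = −(2.4000 − 1.645 × 1.7132) = −(-0.4182) = 0.4182%

0.42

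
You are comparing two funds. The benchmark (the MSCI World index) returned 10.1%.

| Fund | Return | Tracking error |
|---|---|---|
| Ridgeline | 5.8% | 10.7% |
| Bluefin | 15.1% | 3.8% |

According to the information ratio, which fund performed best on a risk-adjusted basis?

Ridgeline: IR = (5.8% − 10.1%) / 10.7% = -0.402
Bluefin: IR = (15.1% − 10.1%) / 3.8% = 1.316
Highest: Bluefin (1.316).

Bluefin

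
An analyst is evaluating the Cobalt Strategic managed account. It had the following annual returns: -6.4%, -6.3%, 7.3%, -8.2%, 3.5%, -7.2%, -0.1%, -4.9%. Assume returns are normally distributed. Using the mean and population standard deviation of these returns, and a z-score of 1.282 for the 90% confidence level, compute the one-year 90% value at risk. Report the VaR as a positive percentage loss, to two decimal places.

μ = (-6.4 − 6.3 + 7.3 − 8.2 + 3.5 − 7.2 − 0.1 − 4.9) / 8 = -2.7875%
Σ(r − μ)² = (-6.4 − (-2.7875))² + (-6.3 − (-2.7875))² + (7.3 − (-2.7875))² + … = 227.1288
population σ = √(227.1288 / 8) = √28.3911 = 5.3283%
VaR = −(μ − z·σ) = −(-2.7875 − 1.282 × 5.3283) = −(-9.6184) = 9.6184%

9.62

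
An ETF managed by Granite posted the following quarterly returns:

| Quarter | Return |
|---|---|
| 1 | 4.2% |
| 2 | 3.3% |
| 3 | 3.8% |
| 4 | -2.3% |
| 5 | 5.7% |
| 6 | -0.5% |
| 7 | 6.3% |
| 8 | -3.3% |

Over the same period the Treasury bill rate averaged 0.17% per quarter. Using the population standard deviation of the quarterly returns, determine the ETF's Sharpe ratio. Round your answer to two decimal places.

r̄ = (4.2 + 3.3 + 3.8 − 2.3 + 5.7 − 0.5 + 6.3 − 3.3) / 8 = 2.1500%
Population std dev = √[94.6000 / 8] = 3.4387%
Sharpe = (r̄ − rf) / σ = (2.1500 − 0.17) / 3.4387 = 1.9800 / 3.4387 = 0.5758

0.58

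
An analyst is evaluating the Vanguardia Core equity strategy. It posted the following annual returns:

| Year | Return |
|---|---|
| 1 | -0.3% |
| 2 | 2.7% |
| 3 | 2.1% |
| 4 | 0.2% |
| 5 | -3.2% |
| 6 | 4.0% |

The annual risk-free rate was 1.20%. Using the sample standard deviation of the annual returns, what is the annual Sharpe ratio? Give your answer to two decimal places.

-0.11

μ = (-0.3 + 2.7 + 2.1 + 0.2 − 3.2 + 4) / 6 = 0.9167%
Sample std dev = √[33.0283 / 5] = 2.5701%
Sharpe = (μ − rf) / σ = (0.9167 − 1.2) / 2.5701 = -0.2833 / 2.5701 = -0.1102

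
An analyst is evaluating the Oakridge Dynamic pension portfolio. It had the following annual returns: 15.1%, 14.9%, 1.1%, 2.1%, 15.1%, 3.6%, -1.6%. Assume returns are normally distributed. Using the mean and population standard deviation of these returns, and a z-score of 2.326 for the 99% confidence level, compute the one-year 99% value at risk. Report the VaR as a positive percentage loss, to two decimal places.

r̄ = (15.1 + 14.9 + 1.1 + 2.1 + 15.1 + 3.6 − 1.6) / 7 = 50.30 / 7 = 7.1857%
Population std dev = √[337.7286 / 7] = 6.9460%
VaR = −(r̄ − z·σ) = −(7.1857 − 2.326 × 6.9460) = −(-8.9707) = 8.9707%

8.97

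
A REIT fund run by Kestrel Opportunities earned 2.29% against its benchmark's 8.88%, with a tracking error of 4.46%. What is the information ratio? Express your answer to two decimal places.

-1.48

IR = (Rp − Rb) / TE = (2.29% − 8.88%) / 4.46% = -6.59% / 4.46% = -1.4776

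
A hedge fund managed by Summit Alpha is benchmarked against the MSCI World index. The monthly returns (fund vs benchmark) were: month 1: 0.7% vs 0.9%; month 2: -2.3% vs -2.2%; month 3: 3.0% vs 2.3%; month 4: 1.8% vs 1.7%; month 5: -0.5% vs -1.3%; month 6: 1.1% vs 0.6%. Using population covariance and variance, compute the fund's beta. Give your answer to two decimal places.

1.03

r̄p = 0.6333%,  r̄m = 0.3333%
Cov = Σ(rp − r̄p)(rm − r̄m) / 6 = 2.6156
Var(rm) = Σ(rm − r̄m)² / 6 = 2.5356
β = Cov / Var = 2.6156 / 2.5356 = 1.0316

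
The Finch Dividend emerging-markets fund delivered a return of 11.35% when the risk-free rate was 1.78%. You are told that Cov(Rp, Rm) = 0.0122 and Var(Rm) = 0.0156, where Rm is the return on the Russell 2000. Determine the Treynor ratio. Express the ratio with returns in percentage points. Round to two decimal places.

β = Cov / Var = 0.0122 / 0.0156 = 0.7821
Treynor = (Rp − Rf) / β = (11.35% − 1.78%) / 0.7821 = 9.57 / 0.7821 = 12.2363

12.24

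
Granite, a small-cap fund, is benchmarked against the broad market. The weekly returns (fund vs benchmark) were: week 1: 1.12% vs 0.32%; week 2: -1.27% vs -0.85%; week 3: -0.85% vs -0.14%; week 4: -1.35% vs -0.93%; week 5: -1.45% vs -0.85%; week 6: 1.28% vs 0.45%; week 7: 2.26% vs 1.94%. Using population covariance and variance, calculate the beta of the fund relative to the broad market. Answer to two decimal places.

r̄p = -0.0371%,  r̄m = -0.0086%
Cov = Σ(rp − r̄p)(rm − r̄m) / 7 = 1.2862
Var(rm) = Σ(rm − r̄m)² / 7 = 0.9139
β = Cov / Var = 1.2862 / 0.9139 = 1.4074

1.41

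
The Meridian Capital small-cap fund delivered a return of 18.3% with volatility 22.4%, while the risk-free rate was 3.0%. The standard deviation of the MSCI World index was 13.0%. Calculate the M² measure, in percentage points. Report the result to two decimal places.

11.88

Sharpe = (Rp − Rf) / σp = (18.3% − 3.0%) / 22.4% = 0.6830
M² = Rf + Sharpe × σm = 3.0% + 0.6830 × 13.0% = 11.8790%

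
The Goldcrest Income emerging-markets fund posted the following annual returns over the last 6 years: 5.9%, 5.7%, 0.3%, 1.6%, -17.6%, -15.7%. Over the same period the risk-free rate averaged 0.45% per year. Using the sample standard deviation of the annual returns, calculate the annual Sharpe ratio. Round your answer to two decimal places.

r̄ = (5.9 + 5.7 + 0.3 + 1.6 − 17.6 − 15.7) / 6 = -19.80 / 6 = -3.3000%
Σ(r − r̄)² = (5.9 − (-3.3000))² + (5.7 − (-3.3000))² + … = 560.8600
σ = √[560.8600 / 5] = 10.5911%
Sharpe = (r̄ − rf) / σ = (-3.3000 − 0.45) / 10.5911 = -3.7500 / 10.5911 = -0.3541

-0.35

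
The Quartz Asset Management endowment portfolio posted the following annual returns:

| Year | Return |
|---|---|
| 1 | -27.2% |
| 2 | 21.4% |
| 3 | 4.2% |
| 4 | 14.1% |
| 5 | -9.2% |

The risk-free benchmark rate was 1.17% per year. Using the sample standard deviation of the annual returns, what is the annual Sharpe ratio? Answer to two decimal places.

-0.03

Mean return r̄ = 3.30 / 5 = 0.6600%
Σ(r − r̄)² = 1496.7120; sample σ = √(1496.7120/4) = 19.3437%
Sharpe = (r̄ − rf) / σ = (0.6600 − 1.17) / 19.3437 = -0.5100 / 19.3437 = -0.0264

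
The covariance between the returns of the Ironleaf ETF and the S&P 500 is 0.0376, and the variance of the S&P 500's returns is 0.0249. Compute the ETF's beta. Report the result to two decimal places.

1.51

β = Cov(Rp, Rm) / Var(Rm) = 0.0376 / 0.0249 = 1.5100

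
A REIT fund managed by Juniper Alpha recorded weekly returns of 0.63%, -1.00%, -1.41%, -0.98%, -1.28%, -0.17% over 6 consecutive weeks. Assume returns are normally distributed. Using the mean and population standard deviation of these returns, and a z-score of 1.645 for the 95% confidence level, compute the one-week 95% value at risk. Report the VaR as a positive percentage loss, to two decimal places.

1.88

r̄ = (0.63 − 1 − 1.41 − 0.98 − 1.28 − 0.17) / 6 = -4.210 / 6 = -0.7017%
Population std dev = √[3.0587 / 6] = 0.7140%
VaR = −(r̄ − z·σ) = −(-0.7017 − 1.645 × 0.7140) = −(-1.8762) = 1.8762%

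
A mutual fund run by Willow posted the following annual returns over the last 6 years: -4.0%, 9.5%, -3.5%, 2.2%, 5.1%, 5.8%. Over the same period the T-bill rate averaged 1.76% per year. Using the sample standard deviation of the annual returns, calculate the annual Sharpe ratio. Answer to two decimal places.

Mean return r̄ = 15.10 / 6 = 2.5167%
Sample std dev = √[144.9883 / 5] = 5.3849%
Sharpe = (r̄ − rf) / σ = (2.5167 − 1.76) / 5.3849 = 0.7567 / 5.3849 = 0.1405

0.14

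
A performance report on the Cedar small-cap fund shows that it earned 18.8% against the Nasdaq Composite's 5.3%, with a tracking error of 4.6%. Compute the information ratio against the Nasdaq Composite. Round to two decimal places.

2.93

IR = (Rp − Rb) / TE = (18.8% − 5.3%) / 4.6% = 13.50% / 4.6% = 2.9348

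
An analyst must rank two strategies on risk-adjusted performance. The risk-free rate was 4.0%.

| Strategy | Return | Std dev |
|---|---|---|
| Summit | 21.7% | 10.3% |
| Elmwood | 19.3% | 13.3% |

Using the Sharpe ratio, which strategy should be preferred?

Summit: Sharpe ratio = (21.7% − 4.0%) / 10.3% = 1.718
Elmwood: Sharpe ratio = (19.3% − 4.0%) / 13.3% = 1.150
Highest: Summit (1.718).

Summit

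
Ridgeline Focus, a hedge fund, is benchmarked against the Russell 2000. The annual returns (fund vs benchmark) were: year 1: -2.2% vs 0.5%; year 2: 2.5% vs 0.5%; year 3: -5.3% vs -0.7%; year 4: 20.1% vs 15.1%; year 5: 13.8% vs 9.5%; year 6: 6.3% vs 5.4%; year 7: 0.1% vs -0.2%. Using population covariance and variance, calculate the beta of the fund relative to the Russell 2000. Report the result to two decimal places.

r̄p = 5.0429%,  r̄m = 4.3000%
Cov = Σ(rp − r̄p)(rm − r̄m) / 7 = 45.8114
Var(rm) = Σ(rm − r̄m)² / 7 = 31.2886
β = Cov / Var = 45.8114 / 31.2886 = 1.4642

1.46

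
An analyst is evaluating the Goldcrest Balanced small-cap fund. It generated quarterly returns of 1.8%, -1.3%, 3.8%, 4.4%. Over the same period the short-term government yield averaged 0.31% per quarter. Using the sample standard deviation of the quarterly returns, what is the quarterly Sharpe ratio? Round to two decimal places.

r̄ = (1.8 − 1.3 + 3.8 + 4.4) / 4 = 8.70 / 4 = 2.1750%
Σ(r − r̄)² = (1.8 − 2.1750)² + (-1.3 − 2.1750)² + (3.8 − 2.1750)² + … = 19.8075
σ = √[19.8075 / 3] = 2.5695%
Sharpe = (r̄ − rf) / σ = (2.1750 − 0.31) / 2.5695 = 1.8650 / 2.5695 = 0.7258

0.73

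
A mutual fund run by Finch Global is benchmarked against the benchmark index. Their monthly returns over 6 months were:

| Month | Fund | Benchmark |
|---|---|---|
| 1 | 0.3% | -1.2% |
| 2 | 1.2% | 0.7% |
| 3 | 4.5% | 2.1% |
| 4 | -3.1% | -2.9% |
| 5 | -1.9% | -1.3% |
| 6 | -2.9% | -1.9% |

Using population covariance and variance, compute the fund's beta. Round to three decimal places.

1.528

r̄p = -0.3167%,  r̄m = -0.7500%
Cov = Σ(rp − r̄p)(rm − r̄m) / 6 = 4.2458
Var(rm) = Σ(rm − r̄m)² / 6 = 2.7792
β = Cov / Var = 4.2458 / 2.7792 = 1.5277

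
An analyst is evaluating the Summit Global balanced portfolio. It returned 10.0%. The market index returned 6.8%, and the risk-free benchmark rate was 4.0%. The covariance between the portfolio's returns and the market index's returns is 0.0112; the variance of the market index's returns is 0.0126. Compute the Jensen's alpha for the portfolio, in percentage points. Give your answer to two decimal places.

β = Cov / Var = 0.0112 / 0.0126 = 0.8889
E[R] = Rf + β(Rm − Rf) = 4.0% + 0.8889 × (6.8% − 4.0%) = 6.4889%
α = Rp − E[R] = 10.0% − 6.4889% = 3.5111

3.51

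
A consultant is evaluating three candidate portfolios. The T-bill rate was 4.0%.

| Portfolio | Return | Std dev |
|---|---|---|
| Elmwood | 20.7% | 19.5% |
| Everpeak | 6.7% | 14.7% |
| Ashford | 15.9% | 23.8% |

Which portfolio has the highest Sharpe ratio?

Elmwood

Elmwood: Sharpe ratio = (20.7% − 4.0%) / 19.5% = 0.856
Everpeak: Sharpe ratio = (6.7% − 4.0%) / 14.7% = 0.184
Ashford: Sharpe ratio = (15.9% − 4.0%) / 23.8% = 0.500
Highest: Elmwood (0.856).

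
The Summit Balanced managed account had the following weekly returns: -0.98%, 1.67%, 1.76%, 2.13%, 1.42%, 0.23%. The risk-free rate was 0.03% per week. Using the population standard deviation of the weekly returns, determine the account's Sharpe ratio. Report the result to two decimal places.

r̄ = (-0.98 + 1.67 + 1.76 + 2.13 + 1.42 + 0.23) / 6 = 1.0383%
Σ(r − r̄)² = (-0.98 − 1.0383)² + (1.67 − 1.0383)² + (1.76 − 1.0383)² + … = 6.9843
population σ = √(6.9843 / 6) = √1.1641 = 1.0789%
Sharpe = (r̄ − rf) / σ = (1.0383 − 0.03) / 1.0789 = 1.0083 / 1.0789 = 0.9346

0.93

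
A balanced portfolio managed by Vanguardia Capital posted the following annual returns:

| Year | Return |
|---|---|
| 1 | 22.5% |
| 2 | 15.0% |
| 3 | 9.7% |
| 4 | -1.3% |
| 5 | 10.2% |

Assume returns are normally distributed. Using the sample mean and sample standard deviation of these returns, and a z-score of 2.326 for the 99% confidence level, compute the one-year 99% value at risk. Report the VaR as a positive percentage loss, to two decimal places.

8.98

r̄ = (22.5 + 15 + 9.7 − 1.3 + 10.2) / 5 = 56.10 / 5 = 11.2200%
Sample σ = √[Σ(r − r̄)² / 4] = √[301.6280 / 4] = √75.4070 = 8.6837%
VaR = −(r̄ − z·σ) = −(11.2200 − 2.326 × 8.6837) = −(-8.9783) = 8.9783%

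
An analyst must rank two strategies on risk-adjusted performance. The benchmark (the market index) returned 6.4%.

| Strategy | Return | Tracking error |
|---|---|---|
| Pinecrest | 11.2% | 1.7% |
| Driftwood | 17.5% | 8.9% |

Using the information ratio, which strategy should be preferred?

Pinecrest: IR = (11.2% − 6.4%) / 1.7% = 2.824
Driftwood: IR = (17.5% − 6.4%) / 8.9% = 1.247
Highest: Pinecrest (2.824).

Pinecrest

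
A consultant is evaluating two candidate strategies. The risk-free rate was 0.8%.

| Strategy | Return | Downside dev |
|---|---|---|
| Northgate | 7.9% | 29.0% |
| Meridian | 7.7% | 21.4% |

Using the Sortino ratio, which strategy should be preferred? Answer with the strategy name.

Northgate: Sortino ratio = (7.9% − 0.8%) / 29.0% = 0.245
Meridian: Sortino ratio = (7.7% − 0.8%) / 21.4% = 0.322
Highest: Meridian (0.322).

Meridian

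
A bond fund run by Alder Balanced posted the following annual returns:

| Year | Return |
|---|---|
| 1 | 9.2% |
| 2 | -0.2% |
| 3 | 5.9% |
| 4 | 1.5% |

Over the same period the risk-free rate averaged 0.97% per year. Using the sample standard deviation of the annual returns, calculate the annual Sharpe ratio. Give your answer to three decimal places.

Mean return r̄ = 16.40 / 4 = 4.1000%
Sample std dev = √[54.5000 / 3] = 4.2622%
Sharpe = (r̄ − rf) / σ = (4.1000 − 0.97) / 4.2622 = 3.1300 / 4.2622 = 0.7344

0.734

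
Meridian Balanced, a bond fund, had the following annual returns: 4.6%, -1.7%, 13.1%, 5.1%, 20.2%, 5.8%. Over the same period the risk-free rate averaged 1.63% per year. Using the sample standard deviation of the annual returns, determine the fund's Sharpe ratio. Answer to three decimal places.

μ = (4.6 − 1.7 + 13.1 + 5.1 + 20.2 + 5.8) / 6 = 47.10 / 6 = 7.8500%
Σ(r − μ)² = 293.6150; sample σ = √(293.6150/5) = 7.6631%
Sharpe = (μ − rf) / σ = (7.8500 − 1.63) / 7.6631 = 6.2200 / 7.6631 = 0.8117

0.812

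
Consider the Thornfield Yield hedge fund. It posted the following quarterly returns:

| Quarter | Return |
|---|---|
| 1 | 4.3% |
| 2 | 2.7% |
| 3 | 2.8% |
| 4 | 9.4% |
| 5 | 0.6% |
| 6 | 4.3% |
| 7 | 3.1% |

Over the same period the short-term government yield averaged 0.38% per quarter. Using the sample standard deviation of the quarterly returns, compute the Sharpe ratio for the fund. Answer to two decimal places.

1.28

Mean return r̄ = 27.20 / 7 = 3.8857%
Sample σ = √[Σ(r − r̄)² / 6] = √[44.7486 / 6] = √7.4581 = 2.7310%
Sharpe = (r̄ − rf) / σ = (3.8857 − 0.38) / 2.7310 = 3.5057 / 2.7310 = 1.2837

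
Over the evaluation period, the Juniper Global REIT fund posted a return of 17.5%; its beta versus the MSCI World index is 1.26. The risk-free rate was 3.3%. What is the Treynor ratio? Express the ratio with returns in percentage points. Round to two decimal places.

11.27

Treynor = (Rp − Rf) / β = (17.5% − 3.3%) / 1.26 = 14.20 / 1.26 = 11.2698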